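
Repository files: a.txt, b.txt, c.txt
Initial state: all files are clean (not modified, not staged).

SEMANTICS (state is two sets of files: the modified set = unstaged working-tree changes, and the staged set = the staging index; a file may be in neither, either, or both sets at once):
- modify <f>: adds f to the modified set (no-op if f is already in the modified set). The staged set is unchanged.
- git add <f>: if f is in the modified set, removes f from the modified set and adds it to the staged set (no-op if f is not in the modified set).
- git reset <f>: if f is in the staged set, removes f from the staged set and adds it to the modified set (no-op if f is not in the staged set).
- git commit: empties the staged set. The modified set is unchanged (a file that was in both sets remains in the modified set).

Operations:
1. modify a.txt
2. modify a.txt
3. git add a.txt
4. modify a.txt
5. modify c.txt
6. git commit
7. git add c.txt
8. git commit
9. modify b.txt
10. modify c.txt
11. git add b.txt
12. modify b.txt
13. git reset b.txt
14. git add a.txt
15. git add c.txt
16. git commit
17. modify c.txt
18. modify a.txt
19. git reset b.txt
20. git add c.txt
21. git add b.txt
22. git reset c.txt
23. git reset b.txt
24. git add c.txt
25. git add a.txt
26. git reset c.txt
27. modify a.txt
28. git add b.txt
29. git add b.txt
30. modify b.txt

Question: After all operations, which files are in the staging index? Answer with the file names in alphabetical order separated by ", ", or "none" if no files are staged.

Answer: a.txt, b.txt

Derivation:
After op 1 (modify a.txt): modified={a.txt} staged={none}
After op 2 (modify a.txt): modified={a.txt} staged={none}
After op 3 (git add a.txt): modified={none} staged={a.txt}
After op 4 (modify a.txt): modified={a.txt} staged={a.txt}
After op 5 (modify c.txt): modified={a.txt, c.txt} staged={a.txt}
After op 6 (git commit): modified={a.txt, c.txt} staged={none}
After op 7 (git add c.txt): modified={a.txt} staged={c.txt}
After op 8 (git commit): modified={a.txt} staged={none}
After op 9 (modify b.txt): modified={a.txt, b.txt} staged={none}
After op 10 (modify c.txt): modified={a.txt, b.txt, c.txt} staged={none}
After op 11 (git add b.txt): modified={a.txt, c.txt} staged={b.txt}
After op 12 (modify b.txt): modified={a.txt, b.txt, c.txt} staged={b.txt}
After op 13 (git reset b.txt): modified={a.txt, b.txt, c.txt} staged={none}
After op 14 (git add a.txt): modified={b.txt, c.txt} staged={a.txt}
After op 15 (git add c.txt): modified={b.txt} staged={a.txt, c.txt}
After op 16 (git commit): modified={b.txt} staged={none}
After op 17 (modify c.txt): modified={b.txt, c.txt} staged={none}
After op 18 (modify a.txt): modified={a.txt, b.txt, c.txt} staged={none}
After op 19 (git reset b.txt): modified={a.txt, b.txt, c.txt} staged={none}
After op 20 (git add c.txt): modified={a.txt, b.txt} staged={c.txt}
After op 21 (git add b.txt): modified={a.txt} staged={b.txt, c.txt}
After op 22 (git reset c.txt): modified={a.txt, c.txt} staged={b.txt}
After op 23 (git reset b.txt): modified={a.txt, b.txt, c.txt} staged={none}
After op 24 (git add c.txt): modified={a.txt, b.txt} staged={c.txt}
After op 25 (git add a.txt): modified={b.txt} staged={a.txt, c.txt}
After op 26 (git reset c.txt): modified={b.txt, c.txt} staged={a.txt}
After op 27 (modify a.txt): modified={a.txt, b.txt, c.txt} staged={a.txt}
After op 28 (git add b.txt): modified={a.txt, c.txt} staged={a.txt, b.txt}
After op 29 (git add b.txt): modified={a.txt, c.txt} staged={a.txt, b.txt}
After op 30 (modify b.txt): modified={a.txt, b.txt, c.txt} staged={a.txt, b.txt}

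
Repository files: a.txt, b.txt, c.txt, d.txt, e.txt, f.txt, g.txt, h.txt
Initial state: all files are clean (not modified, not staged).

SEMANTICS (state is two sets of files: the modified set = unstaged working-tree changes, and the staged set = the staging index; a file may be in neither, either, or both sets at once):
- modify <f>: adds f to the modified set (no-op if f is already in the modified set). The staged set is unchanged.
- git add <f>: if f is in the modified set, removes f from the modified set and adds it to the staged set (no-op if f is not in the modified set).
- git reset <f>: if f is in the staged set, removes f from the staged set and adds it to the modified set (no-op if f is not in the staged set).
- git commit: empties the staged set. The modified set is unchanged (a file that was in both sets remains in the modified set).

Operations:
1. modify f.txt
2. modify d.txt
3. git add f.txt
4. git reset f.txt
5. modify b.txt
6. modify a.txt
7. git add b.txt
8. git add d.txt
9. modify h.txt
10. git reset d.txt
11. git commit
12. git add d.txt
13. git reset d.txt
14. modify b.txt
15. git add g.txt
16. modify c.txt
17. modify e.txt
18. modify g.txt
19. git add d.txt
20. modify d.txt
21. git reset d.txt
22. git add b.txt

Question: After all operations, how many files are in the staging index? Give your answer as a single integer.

After op 1 (modify f.txt): modified={f.txt} staged={none}
After op 2 (modify d.txt): modified={d.txt, f.txt} staged={none}
After op 3 (git add f.txt): modified={d.txt} staged={f.txt}
After op 4 (git reset f.txt): modified={d.txt, f.txt} staged={none}
After op 5 (modify b.txt): modified={b.txt, d.txt, f.txt} staged={none}
After op 6 (modify a.txt): modified={a.txt, b.txt, d.txt, f.txt} staged={none}
After op 7 (git add b.txt): modified={a.txt, d.txt, f.txt} staged={b.txt}
After op 8 (git add d.txt): modified={a.txt, f.txt} staged={b.txt, d.txt}
After op 9 (modify h.txt): modified={a.txt, f.txt, h.txt} staged={b.txt, d.txt}
After op 10 (git reset d.txt): modified={a.txt, d.txt, f.txt, h.txt} staged={b.txt}
After op 11 (git commit): modified={a.txt, d.txt, f.txt, h.txt} staged={none}
After op 12 (git add d.txt): modified={a.txt, f.txt, h.txt} staged={d.txt}
After op 13 (git reset d.txt): modified={a.txt, d.txt, f.txt, h.txt} staged={none}
After op 14 (modify b.txt): modified={a.txt, b.txt, d.txt, f.txt, h.txt} staged={none}
After op 15 (git add g.txt): modified={a.txt, b.txt, d.txt, f.txt, h.txt} staged={none}
After op 16 (modify c.txt): modified={a.txt, b.txt, c.txt, d.txt, f.txt, h.txt} staged={none}
After op 17 (modify e.txt): modified={a.txt, b.txt, c.txt, d.txt, e.txt, f.txt, h.txt} staged={none}
After op 18 (modify g.txt): modified={a.txt, b.txt, c.txt, d.txt, e.txt, f.txt, g.txt, h.txt} staged={none}
After op 19 (git add d.txt): modified={a.txt, b.txt, c.txt, e.txt, f.txt, g.txt, h.txt} staged={d.txt}
After op 20 (modify d.txt): modified={a.txt, b.txt, c.txt, d.txt, e.txt, f.txt, g.txt, h.txt} staged={d.txt}
After op 21 (git reset d.txt): modified={a.txt, b.txt, c.txt, d.txt, e.txt, f.txt, g.txt, h.txt} staged={none}
After op 22 (git add b.txt): modified={a.txt, c.txt, d.txt, e.txt, f.txt, g.txt, h.txt} staged={b.txt}
Final staged set: {b.txt} -> count=1

Answer: 1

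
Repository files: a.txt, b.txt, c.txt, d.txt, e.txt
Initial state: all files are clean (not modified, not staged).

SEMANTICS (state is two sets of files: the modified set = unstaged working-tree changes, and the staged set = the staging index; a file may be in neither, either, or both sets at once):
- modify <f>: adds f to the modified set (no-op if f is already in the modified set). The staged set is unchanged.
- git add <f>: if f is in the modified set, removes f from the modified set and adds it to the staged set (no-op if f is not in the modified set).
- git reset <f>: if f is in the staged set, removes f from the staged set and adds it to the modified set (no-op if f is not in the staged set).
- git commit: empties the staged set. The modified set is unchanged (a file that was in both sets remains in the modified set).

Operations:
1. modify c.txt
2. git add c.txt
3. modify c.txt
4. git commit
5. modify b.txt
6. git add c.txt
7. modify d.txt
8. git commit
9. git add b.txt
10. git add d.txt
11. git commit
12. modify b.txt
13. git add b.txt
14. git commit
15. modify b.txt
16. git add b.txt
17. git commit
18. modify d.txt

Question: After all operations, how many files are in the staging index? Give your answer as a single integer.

Answer: 0

Derivation:
After op 1 (modify c.txt): modified={c.txt} staged={none}
After op 2 (git add c.txt): modified={none} staged={c.txt}
After op 3 (modify c.txt): modified={c.txt} staged={c.txt}
After op 4 (git commit): modified={c.txt} staged={none}
After op 5 (modify b.txt): modified={b.txt, c.txt} staged={none}
After op 6 (git add c.txt): modified={b.txt} staged={c.txt}
After op 7 (modify d.txt): modified={b.txt, d.txt} staged={c.txt}
After op 8 (git commit): modified={b.txt, d.txt} staged={none}
After op 9 (git add b.txt): modified={d.txt} staged={b.txt}
After op 10 (git add d.txt): modified={none} staged={b.txt, d.txt}
After op 11 (git commit): modified={none} staged={none}
After op 12 (modify b.txt): modified={b.txt} staged={none}
After op 13 (git add b.txt): modified={none} staged={b.txt}
After op 14 (git commit): modified={none} staged={none}
After op 15 (modify b.txt): modified={b.txt} staged={none}
After op 16 (git add b.txt): modified={none} staged={b.txt}
After op 17 (git commit): modified={none} staged={none}
After op 18 (modify d.txt): modified={d.txt} staged={none}
Final staged set: {none} -> count=0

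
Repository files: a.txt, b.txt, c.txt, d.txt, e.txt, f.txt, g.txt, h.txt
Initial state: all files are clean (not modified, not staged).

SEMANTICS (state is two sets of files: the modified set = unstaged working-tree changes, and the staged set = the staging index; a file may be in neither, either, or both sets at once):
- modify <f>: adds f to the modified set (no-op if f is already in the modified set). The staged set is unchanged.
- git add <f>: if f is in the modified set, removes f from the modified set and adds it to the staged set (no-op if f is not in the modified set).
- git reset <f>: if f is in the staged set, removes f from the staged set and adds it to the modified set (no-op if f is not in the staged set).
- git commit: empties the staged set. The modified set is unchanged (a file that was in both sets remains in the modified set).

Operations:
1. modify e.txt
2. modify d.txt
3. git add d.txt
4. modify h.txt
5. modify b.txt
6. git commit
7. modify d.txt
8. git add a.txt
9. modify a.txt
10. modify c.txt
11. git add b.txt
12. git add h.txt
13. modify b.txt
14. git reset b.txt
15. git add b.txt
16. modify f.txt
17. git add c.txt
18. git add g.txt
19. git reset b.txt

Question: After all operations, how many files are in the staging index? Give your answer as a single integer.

After op 1 (modify e.txt): modified={e.txt} staged={none}
After op 2 (modify d.txt): modified={d.txt, e.txt} staged={none}
After op 3 (git add d.txt): modified={e.txt} staged={d.txt}
After op 4 (modify h.txt): modified={e.txt, h.txt} staged={d.txt}
After op 5 (modify b.txt): modified={b.txt, e.txt, h.txt} staged={d.txt}
After op 6 (git commit): modified={b.txt, e.txt, h.txt} staged={none}
After op 7 (modify d.txt): modified={b.txt, d.txt, e.txt, h.txt} staged={none}
After op 8 (git add a.txt): modified={b.txt, d.txt, e.txt, h.txt} staged={none}
After op 9 (modify a.txt): modified={a.txt, b.txt, d.txt, e.txt, h.txt} staged={none}
After op 10 (modify c.txt): modified={a.txt, b.txt, c.txt, d.txt, e.txt, h.txt} staged={none}
After op 11 (git add b.txt): modified={a.txt, c.txt, d.txt, e.txt, h.txt} staged={b.txt}
After op 12 (git add h.txt): modified={a.txt, c.txt, d.txt, e.txt} staged={b.txt, h.txt}
After op 13 (modify b.txt): modified={a.txt, b.txt, c.txt, d.txt, e.txt} staged={b.txt, h.txt}
After op 14 (git reset b.txt): modified={a.txt, b.txt, c.txt, d.txt, e.txt} staged={h.txt}
After op 15 (git add b.txt): modified={a.txt, c.txt, d.txt, e.txt} staged={b.txt, h.txt}
After op 16 (modify f.txt): modified={a.txt, c.txt, d.txt, e.txt, f.txt} staged={b.txt, h.txt}
After op 17 (git add c.txt): modified={a.txt, d.txt, e.txt, f.txt} staged={b.txt, c.txt, h.txt}
After op 18 (git add g.txt): modified={a.txt, d.txt, e.txt, f.txt} staged={b.txt, c.txt, h.txt}
After op 19 (git reset b.txt): modified={a.txt, b.txt, d.txt, e.txt, f.txt} staged={c.txt, h.txt}
Final staged set: {c.txt, h.txt} -> count=2

Answer: 2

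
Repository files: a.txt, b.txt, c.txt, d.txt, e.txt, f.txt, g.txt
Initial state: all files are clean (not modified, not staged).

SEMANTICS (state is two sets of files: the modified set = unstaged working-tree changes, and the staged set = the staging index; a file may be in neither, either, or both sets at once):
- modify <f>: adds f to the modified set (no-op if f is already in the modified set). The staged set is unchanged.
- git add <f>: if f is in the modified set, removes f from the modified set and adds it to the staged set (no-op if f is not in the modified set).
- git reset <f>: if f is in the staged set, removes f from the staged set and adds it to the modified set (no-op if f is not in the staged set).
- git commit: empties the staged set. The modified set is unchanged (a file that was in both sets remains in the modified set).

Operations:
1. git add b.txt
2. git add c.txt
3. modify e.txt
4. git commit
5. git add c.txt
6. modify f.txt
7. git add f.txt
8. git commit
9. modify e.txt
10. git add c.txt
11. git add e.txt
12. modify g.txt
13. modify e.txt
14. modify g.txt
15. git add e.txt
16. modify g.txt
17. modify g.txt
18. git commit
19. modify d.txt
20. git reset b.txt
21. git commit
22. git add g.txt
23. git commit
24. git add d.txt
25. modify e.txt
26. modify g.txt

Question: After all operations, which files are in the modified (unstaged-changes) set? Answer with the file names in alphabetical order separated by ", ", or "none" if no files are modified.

Answer: e.txt, g.txt

Derivation:
After op 1 (git add b.txt): modified={none} staged={none}
After op 2 (git add c.txt): modified={none} staged={none}
After op 3 (modify e.txt): modified={e.txt} staged={none}
After op 4 (git commit): modified={e.txt} staged={none}
After op 5 (git add c.txt): modified={e.txt} staged={none}
After op 6 (modify f.txt): modified={e.txt, f.txt} staged={none}
After op 7 (git add f.txt): modified={e.txt} staged={f.txt}
After op 8 (git commit): modified={e.txt} staged={none}
After op 9 (modify e.txt): modified={e.txt} staged={none}
After op 10 (git add c.txt): modified={e.txt} staged={none}
After op 11 (git add e.txt): modified={none} staged={e.txt}
After op 12 (modify g.txt): modified={g.txt} staged={e.txt}
After op 13 (modify e.txt): modified={e.txt, g.txt} staged={e.txt}
After op 14 (modify g.txt): modified={e.txt, g.txt} staged={e.txt}
After op 15 (git add e.txt): modified={g.txt} staged={e.txt}
After op 16 (modify g.txt): modified={g.txt} staged={e.txt}
After op 17 (modify g.txt): modified={g.txt} staged={e.txt}
After op 18 (git commit): modified={g.txt} staged={none}
After op 19 (modify d.txt): modified={d.txt, g.txt} staged={none}
After op 20 (git reset b.txt): modified={d.txt, g.txt} staged={none}
After op 21 (git commit): modified={d.txt, g.txt} staged={none}
After op 22 (git add g.txt): modified={d.txt} staged={g.txt}
After op 23 (git commit): modified={d.txt} staged={none}
After op 24 (git add d.txt): modified={none} staged={d.txt}
After op 25 (modify e.txt): modified={e.txt} staged={d.txt}
After op 26 (modify g.txt): modified={e.txt, g.txt} staged={d.txt}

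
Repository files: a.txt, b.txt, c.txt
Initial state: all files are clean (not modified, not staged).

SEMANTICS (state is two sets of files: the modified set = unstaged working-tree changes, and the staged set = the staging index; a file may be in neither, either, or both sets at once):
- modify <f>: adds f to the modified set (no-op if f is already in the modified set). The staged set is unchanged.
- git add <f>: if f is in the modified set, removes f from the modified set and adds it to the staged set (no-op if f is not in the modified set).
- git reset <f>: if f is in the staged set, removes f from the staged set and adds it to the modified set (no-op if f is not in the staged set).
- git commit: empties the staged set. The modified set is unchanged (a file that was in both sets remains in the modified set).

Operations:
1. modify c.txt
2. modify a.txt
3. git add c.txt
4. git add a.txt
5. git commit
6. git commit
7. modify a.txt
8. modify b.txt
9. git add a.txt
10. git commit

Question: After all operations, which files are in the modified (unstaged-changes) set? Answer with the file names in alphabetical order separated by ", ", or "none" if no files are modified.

Answer: b.txt

Derivation:
After op 1 (modify c.txt): modified={c.txt} staged={none}
After op 2 (modify a.txt): modified={a.txt, c.txt} staged={none}
After op 3 (git add c.txt): modified={a.txt} staged={c.txt}
After op 4 (git add a.txt): modified={none} staged={a.txt, c.txt}
After op 5 (git commit): modified={none} staged={none}
After op 6 (git commit): modified={none} staged={none}
After op 7 (modify a.txt): modified={a.txt} staged={none}
After op 8 (modify b.txt): modified={a.txt, b.txt} staged={none}
After op 9 (git add a.txt): modified={b.txt} staged={a.txt}
After op 10 (git commit): modified={b.txt} staged={none}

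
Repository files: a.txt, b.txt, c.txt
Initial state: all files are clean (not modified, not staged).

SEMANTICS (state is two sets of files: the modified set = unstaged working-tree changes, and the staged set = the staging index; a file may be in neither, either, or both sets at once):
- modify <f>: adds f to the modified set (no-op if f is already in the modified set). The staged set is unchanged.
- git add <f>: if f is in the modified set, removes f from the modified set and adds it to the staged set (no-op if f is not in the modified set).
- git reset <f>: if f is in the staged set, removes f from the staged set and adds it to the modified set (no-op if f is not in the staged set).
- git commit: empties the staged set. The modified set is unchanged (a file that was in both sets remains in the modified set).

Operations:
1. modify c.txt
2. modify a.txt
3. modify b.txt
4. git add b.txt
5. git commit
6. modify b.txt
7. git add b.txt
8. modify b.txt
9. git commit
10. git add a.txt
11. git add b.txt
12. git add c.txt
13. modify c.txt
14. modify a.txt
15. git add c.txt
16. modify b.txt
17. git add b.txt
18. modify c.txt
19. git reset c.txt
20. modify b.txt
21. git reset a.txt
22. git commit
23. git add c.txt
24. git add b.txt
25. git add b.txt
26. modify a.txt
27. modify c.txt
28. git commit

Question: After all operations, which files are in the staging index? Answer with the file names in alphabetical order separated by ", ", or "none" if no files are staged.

After op 1 (modify c.txt): modified={c.txt} staged={none}
After op 2 (modify a.txt): modified={a.txt, c.txt} staged={none}
After op 3 (modify b.txt): modified={a.txt, b.txt, c.txt} staged={none}
After op 4 (git add b.txt): modified={a.txt, c.txt} staged={b.txt}
After op 5 (git commit): modified={a.txt, c.txt} staged={none}
After op 6 (modify b.txt): modified={a.txt, b.txt, c.txt} staged={none}
After op 7 (git add b.txt): modified={a.txt, c.txt} staged={b.txt}
After op 8 (modify b.txt): modified={a.txt, b.txt, c.txt} staged={b.txt}
After op 9 (git commit): modified={a.txt, b.txt, c.txt} staged={none}
After op 10 (git add a.txt): modified={b.txt, c.txt} staged={a.txt}
After op 11 (git add b.txt): modified={c.txt} staged={a.txt, b.txt}
After op 12 (git add c.txt): modified={none} staged={a.txt, b.txt, c.txt}
After op 13 (modify c.txt): modified={c.txt} staged={a.txt, b.txt, c.txt}
After op 14 (modify a.txt): modified={a.txt, c.txt} staged={a.txt, b.txt, c.txt}
After op 15 (git add c.txt): modified={a.txt} staged={a.txt, b.txt, c.txt}
After op 16 (modify b.txt): modified={a.txt, b.txt} staged={a.txt, b.txt, c.txt}
After op 17 (git add b.txt): modified={a.txt} staged={a.txt, b.txt, c.txt}
After op 18 (modify c.txt): modified={a.txt, c.txt} staged={a.txt, b.txt, c.txt}
After op 19 (git reset c.txt): modified={a.txt, c.txt} staged={a.txt, b.txt}
After op 20 (modify b.txt): modified={a.txt, b.txt, c.txt} staged={a.txt, b.txt}
After op 21 (git reset a.txt): modified={a.txt, b.txt, c.txt} staged={b.txt}
After op 22 (git commit): modified={a.txt, b.txt, c.txt} staged={none}
After op 23 (git add c.txt): modified={a.txt, b.txt} staged={c.txt}
After op 24 (git add b.txt): modified={a.txt} staged={b.txt, c.txt}
After op 25 (git add b.txt): modified={a.txt} staged={b.txt, c.txt}
After op 26 (modify a.txt): modified={a.txt} staged={b.txt, c.txt}
After op 27 (modify c.txt): modified={a.txt, c.txt} staged={b.txt, c.txt}
After op 28 (git commit): modified={a.txt, c.txt} staged={none}

Answer: none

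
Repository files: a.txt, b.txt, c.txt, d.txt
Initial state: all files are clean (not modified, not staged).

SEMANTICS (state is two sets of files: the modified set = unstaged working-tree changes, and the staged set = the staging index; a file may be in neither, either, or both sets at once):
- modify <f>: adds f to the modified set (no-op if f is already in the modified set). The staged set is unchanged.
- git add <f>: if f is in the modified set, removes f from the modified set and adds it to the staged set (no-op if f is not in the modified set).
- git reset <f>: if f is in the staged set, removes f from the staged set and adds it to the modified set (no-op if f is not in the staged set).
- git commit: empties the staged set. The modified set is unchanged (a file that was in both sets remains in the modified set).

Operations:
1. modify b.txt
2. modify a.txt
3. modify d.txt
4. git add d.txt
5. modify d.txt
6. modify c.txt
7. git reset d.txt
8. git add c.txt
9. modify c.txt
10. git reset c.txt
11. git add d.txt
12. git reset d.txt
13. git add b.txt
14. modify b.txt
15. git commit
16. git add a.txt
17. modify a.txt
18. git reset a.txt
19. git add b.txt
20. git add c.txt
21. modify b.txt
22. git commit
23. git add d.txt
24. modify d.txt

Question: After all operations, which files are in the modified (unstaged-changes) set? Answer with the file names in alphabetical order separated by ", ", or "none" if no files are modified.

Answer: a.txt, b.txt, d.txt

Derivation:
After op 1 (modify b.txt): modified={b.txt} staged={none}
After op 2 (modify a.txt): modified={a.txt, b.txt} staged={none}
After op 3 (modify d.txt): modified={a.txt, b.txt, d.txt} staged={none}
After op 4 (git add d.txt): modified={a.txt, b.txt} staged={d.txt}
After op 5 (modify d.txt): modified={a.txt, b.txt, d.txt} staged={d.txt}
After op 6 (modify c.txt): modified={a.txt, b.txt, c.txt, d.txt} staged={d.txt}
After op 7 (git reset d.txt): modified={a.txt, b.txt, c.txt, d.txt} staged={none}
After op 8 (git add c.txt): modified={a.txt, b.txt, d.txt} staged={c.txt}
After op 9 (modify c.txt): modified={a.txt, b.txt, c.txt, d.txt} staged={c.txt}
After op 10 (git reset c.txt): modified={a.txt, b.txt, c.txt, d.txt} staged={none}
After op 11 (git add d.txt): modified={a.txt, b.txt, c.txt} staged={d.txt}
After op 12 (git reset d.txt): modified={a.txt, b.txt, c.txt, d.txt} staged={none}
After op 13 (git add b.txt): modified={a.txt, c.txt, d.txt} staged={b.txt}
After op 14 (modify b.txt): modified={a.txt, b.txt, c.txt, d.txt} staged={b.txt}
After op 15 (git commit): modified={a.txt, b.txt, c.txt, d.txt} staged={none}
After op 16 (git add a.txt): modified={b.txt, c.txt, d.txt} staged={a.txt}
After op 17 (modify a.txt): modified={a.txt, b.txt, c.txt, d.txt} staged={a.txt}
After op 18 (git reset a.txt): modified={a.txt, b.txt, c.txt, d.txt} staged={none}
After op 19 (git add b.txt): modified={a.txt, c.txt, d.txt} staged={b.txt}
After op 20 (git add c.txt): modified={a.txt, d.txt} staged={b.txt, c.txt}
After op 21 (modify b.txt): modified={a.txt, b.txt, d.txt} staged={b.txt, c.txt}
After op 22 (git commit): modified={a.txt, b.txt, d.txt} staged={none}
After op 23 (git add d.txt): modified={a.txt, b.txt} staged={d.txt}
After op 24 (modify d.txt): modified={a.txt, b.txt, d.txt} staged={d.txt}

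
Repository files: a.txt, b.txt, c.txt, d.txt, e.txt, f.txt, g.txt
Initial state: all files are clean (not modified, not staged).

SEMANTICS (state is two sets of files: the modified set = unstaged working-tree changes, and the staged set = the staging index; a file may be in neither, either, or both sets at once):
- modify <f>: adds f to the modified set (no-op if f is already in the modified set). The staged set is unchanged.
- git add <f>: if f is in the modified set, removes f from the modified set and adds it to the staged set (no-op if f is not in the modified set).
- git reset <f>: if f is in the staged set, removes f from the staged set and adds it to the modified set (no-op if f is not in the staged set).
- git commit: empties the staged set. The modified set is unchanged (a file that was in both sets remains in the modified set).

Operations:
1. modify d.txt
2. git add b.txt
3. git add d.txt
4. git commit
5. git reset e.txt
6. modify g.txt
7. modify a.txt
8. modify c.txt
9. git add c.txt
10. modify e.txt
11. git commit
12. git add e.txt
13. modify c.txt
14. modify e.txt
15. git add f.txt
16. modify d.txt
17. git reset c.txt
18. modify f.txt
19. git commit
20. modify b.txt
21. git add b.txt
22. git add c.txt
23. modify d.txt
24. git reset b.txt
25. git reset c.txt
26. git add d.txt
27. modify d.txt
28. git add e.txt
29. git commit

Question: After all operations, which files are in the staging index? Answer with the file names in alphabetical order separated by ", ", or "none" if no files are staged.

Answer: none

Derivation:
After op 1 (modify d.txt): modified={d.txt} staged={none}
After op 2 (git add b.txt): modified={d.txt} staged={none}
After op 3 (git add d.txt): modified={none} staged={d.txt}
After op 4 (git commit): modified={none} staged={none}
After op 5 (git reset e.txt): modified={none} staged={none}
After op 6 (modify g.txt): modified={g.txt} staged={none}
After op 7 (modify a.txt): modified={a.txt, g.txt} staged={none}
After op 8 (modify c.txt): modified={a.txt, c.txt, g.txt} staged={none}
After op 9 (git add c.txt): modified={a.txt, g.txt} staged={c.txt}
After op 10 (modify e.txt): modified={a.txt, e.txt, g.txt} staged={c.txt}
After op 11 (git commit): modified={a.txt, e.txt, g.txt} staged={none}
After op 12 (git add e.txt): modified={a.txt, g.txt} staged={e.txt}
After op 13 (modify c.txt): modified={a.txt, c.txt, g.txt} staged={e.txt}
After op 14 (modify e.txt): modified={a.txt, c.txt, e.txt, g.txt} staged={e.txt}
After op 15 (git add f.txt): modified={a.txt, c.txt, e.txt, g.txt} staged={e.txt}
After op 16 (modify d.txt): modified={a.txt, c.txt, d.txt, e.txt, g.txt} staged={e.txt}
After op 17 (git reset c.txt): modified={a.txt, c.txt, d.txt, e.txt, g.txt} staged={e.txt}
After op 18 (modify f.txt): modified={a.txt, c.txt, d.txt, e.txt, f.txt, g.txt} staged={e.txt}
After op 19 (git commit): modified={a.txt, c.txt, d.txt, e.txt, f.txt, g.txt} staged={none}
After op 20 (modify b.txt): modified={a.txt, b.txt, c.txt, d.txt, e.txt, f.txt, g.txt} staged={none}
After op 21 (git add b.txt): modified={a.txt, c.txt, d.txt, e.txt, f.txt, g.txt} staged={b.txt}
After op 22 (git add c.txt): modified={a.txt, d.txt, e.txt, f.txt, g.txt} staged={b.txt, c.txt}
After op 23 (modify d.txt): modified={a.txt, d.txt, e.txt, f.txt, g.txt} staged={b.txt, c.txt}
After op 24 (git reset b.txt): modified={a.txt, b.txt, d.txt, e.txt, f.txt, g.txt} staged={c.txt}
After op 25 (git reset c.txt): modified={a.txt, b.txt, c.txt, d.txt, e.txt, f.txt, g.txt} staged={none}
After op 26 (git add d.txt): modified={a.txt, b.txt, c.txt, e.txt, f.txt, g.txt} staged={d.txt}
After op 27 (modify d.txt): modified={a.txt, b.txt, c.txt, d.txt, e.txt, f.txt, g.txt} staged={d.txt}
After op 28 (git add e.txt): modified={a.txt, b.txt, c.txt, d.txt, f.txt, g.txt} staged={d.txt, e.txt}
After op 29 (git commit): modified={a.txt, b.txt, c.txt, d.txt, f.txt, g.txt} staged={none}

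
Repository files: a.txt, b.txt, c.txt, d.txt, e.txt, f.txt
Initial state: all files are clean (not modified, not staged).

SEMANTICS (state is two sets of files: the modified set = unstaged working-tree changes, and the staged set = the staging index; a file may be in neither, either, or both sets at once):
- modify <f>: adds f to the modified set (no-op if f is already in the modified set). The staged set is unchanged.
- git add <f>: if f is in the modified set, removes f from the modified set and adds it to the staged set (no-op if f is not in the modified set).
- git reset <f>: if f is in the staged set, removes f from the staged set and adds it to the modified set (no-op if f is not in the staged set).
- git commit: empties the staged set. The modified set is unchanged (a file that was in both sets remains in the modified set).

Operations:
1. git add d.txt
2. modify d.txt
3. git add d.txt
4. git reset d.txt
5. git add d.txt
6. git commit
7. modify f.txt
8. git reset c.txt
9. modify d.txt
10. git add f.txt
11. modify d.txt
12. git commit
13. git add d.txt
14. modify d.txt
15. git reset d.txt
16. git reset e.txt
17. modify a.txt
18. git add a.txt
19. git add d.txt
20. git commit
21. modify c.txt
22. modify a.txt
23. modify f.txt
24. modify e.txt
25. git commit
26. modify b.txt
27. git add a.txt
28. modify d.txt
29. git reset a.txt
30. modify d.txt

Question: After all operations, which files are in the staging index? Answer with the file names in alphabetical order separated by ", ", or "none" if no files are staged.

Answer: none

Derivation:
After op 1 (git add d.txt): modified={none} staged={none}
After op 2 (modify d.txt): modified={d.txt} staged={none}
After op 3 (git add d.txt): modified={none} staged={d.txt}
After op 4 (git reset d.txt): modified={d.txt} staged={none}
After op 5 (git add d.txt): modified={none} staged={d.txt}
After op 6 (git commit): modified={none} staged={none}
After op 7 (modify f.txt): modified={f.txt} staged={none}
After op 8 (git reset c.txt): modified={f.txt} staged={none}
After op 9 (modify d.txt): modified={d.txt, f.txt} staged={none}
After op 10 (git add f.txt): modified={d.txt} staged={f.txt}
After op 11 (modify d.txt): modified={d.txt} staged={f.txt}
After op 12 (git commit): modified={d.txt} staged={none}
After op 13 (git add d.txt): modified={none} staged={d.txt}
After op 14 (modify d.txt): modified={d.txt} staged={d.txt}
After op 15 (git reset d.txt): modified={d.txt} staged={none}
After op 16 (git reset e.txt): modified={d.txt} staged={none}
After op 17 (modify a.txt): modified={a.txt, d.txt} staged={none}
After op 18 (git add a.txt): modified={d.txt} staged={a.txt}
After op 19 (git add d.txt): modified={none} staged={a.txt, d.txt}
After op 20 (git commit): modified={none} staged={none}
After op 21 (modify c.txt): modified={c.txt} staged={none}
After op 22 (modify a.txt): modified={a.txt, c.txt} staged={none}
After op 23 (modify f.txt): modified={a.txt, c.txt, f.txt} staged={none}
After op 24 (modify e.txt): modified={a.txt, c.txt, e.txt, f.txt} staged={none}
After op 25 (git commit): modified={a.txt, c.txt, e.txt, f.txt} staged={none}
After op 26 (modify b.txt): modified={a.txt, b.txt, c.txt, e.txt, f.txt} staged={none}
After op 27 (git add a.txt): modified={b.txt, c.txt, e.txt, f.txt} staged={a.txt}
After op 28 (modify d.txt): modified={b.txt, c.txt, d.txt, e.txt, f.txt} staged={a.txt}
After op 29 (git reset a.txt): modified={a.txt, b.txt, c.txt, d.txt, e.txt, f.txt} staged={none}
After op 30 (modify d.txt): modified={a.txt, b.txt, c.txt, d.txt, e.txt, f.txt} staged={none}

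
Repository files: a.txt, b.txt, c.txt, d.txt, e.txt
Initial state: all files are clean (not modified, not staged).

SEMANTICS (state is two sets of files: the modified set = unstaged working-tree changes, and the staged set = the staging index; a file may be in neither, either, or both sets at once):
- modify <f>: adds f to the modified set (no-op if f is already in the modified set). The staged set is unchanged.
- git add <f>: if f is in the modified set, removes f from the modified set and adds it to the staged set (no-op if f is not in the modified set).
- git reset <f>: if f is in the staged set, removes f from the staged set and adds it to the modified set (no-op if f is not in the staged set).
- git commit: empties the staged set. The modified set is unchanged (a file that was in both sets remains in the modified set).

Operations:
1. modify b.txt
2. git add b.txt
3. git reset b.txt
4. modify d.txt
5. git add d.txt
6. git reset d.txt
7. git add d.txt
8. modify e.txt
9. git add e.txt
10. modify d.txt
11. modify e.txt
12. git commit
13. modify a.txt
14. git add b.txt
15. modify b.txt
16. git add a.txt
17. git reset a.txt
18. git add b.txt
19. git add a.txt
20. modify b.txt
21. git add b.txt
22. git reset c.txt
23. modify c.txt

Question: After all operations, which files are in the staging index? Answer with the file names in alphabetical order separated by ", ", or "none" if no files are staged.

After op 1 (modify b.txt): modified={b.txt} staged={none}
After op 2 (git add b.txt): modified={none} staged={b.txt}
After op 3 (git reset b.txt): modified={b.txt} staged={none}
After op 4 (modify d.txt): modified={b.txt, d.txt} staged={none}
After op 5 (git add d.txt): modified={b.txt} staged={d.txt}
After op 6 (git reset d.txt): modified={b.txt, d.txt} staged={none}
After op 7 (git add d.txt): modified={b.txt} staged={d.txt}
After op 8 (modify e.txt): modified={b.txt, e.txt} staged={d.txt}
After op 9 (git add e.txt): modified={b.txt} staged={d.txt, e.txt}
After op 10 (modify d.txt): modified={b.txt, d.txt} staged={d.txt, e.txt}
After op 11 (modify e.txt): modified={b.txt, d.txt, e.txt} staged={d.txt, e.txt}
After op 12 (git commit): modified={b.txt, d.txt, e.txt} staged={none}
After op 13 (modify a.txt): modified={a.txt, b.txt, d.txt, e.txt} staged={none}
After op 14 (git add b.txt): modified={a.txt, d.txt, e.txt} staged={b.txt}
After op 15 (modify b.txt): modified={a.txt, b.txt, d.txt, e.txt} staged={b.txt}
After op 16 (git add a.txt): modified={b.txt, d.txt, e.txt} staged={a.txt, b.txt}
After op 17 (git reset a.txt): modified={a.txt, b.txt, d.txt, e.txt} staged={b.txt}
After op 18 (git add b.txt): modified={a.txt, d.txt, e.txt} staged={b.txt}
After op 19 (git add a.txt): modified={d.txt, e.txt} staged={a.txt, b.txt}
After op 20 (modify b.txt): modified={b.txt, d.txt, e.txt} staged={a.txt, b.txt}
After op 21 (git add b.txt): modified={d.txt, e.txt} staged={a.txt, b.txt}
After op 22 (git reset c.txt): modified={d.txt, e.txt} staged={a.txt, b.txt}
After op 23 (modify c.txt): modified={c.txt, d.txt, e.txt} staged={a.txt, b.txt}

Answer: a.txt, b.txt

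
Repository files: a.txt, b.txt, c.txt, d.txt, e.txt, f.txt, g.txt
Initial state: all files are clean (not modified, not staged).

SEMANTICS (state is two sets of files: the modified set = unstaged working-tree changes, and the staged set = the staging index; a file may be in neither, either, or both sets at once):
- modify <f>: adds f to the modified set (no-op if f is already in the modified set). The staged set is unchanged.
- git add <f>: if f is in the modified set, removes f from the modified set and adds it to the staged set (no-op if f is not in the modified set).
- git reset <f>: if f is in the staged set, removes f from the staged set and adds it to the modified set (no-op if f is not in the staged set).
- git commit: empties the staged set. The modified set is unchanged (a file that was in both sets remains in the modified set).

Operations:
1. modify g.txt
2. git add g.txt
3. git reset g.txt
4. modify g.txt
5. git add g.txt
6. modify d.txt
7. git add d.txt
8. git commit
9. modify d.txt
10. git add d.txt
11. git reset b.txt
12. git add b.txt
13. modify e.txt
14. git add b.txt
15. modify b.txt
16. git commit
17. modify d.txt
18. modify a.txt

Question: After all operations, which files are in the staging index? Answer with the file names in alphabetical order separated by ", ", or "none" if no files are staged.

Answer: none

Derivation:
After op 1 (modify g.txt): modified={g.txt} staged={none}
After op 2 (git add g.txt): modified={none} staged={g.txt}
After op 3 (git reset g.txt): modified={g.txt} staged={none}
After op 4 (modify g.txt): modified={g.txt} staged={none}
After op 5 (git add g.txt): modified={none} staged={g.txt}
After op 6 (modify d.txt): modified={d.txt} staged={g.txt}
After op 7 (git add d.txt): modified={none} staged={d.txt, g.txt}
After op 8 (git commit): modified={none} staged={none}
After op 9 (modify d.txt): modified={d.txt} staged={none}
After op 10 (git add d.txt): modified={none} staged={d.txt}
After op 11 (git reset b.txt): modified={none} staged={d.txt}
After op 12 (git add b.txt): modified={none} staged={d.txt}
After op 13 (modify e.txt): modified={e.txt} staged={d.txt}
After op 14 (git add b.txt): modified={e.txt} staged={d.txt}
After op 15 (modify b.txt): modified={b.txt, e.txt} staged={d.txt}
After op 16 (git commit): modified={b.txt, e.txt} staged={none}
After op 17 (modify d.txt): modified={b.txt, d.txt, e.txt} staged={none}
After op 18 (modify a.txt): modified={a.txt, b.txt, d.txt, e.txt} staged={none}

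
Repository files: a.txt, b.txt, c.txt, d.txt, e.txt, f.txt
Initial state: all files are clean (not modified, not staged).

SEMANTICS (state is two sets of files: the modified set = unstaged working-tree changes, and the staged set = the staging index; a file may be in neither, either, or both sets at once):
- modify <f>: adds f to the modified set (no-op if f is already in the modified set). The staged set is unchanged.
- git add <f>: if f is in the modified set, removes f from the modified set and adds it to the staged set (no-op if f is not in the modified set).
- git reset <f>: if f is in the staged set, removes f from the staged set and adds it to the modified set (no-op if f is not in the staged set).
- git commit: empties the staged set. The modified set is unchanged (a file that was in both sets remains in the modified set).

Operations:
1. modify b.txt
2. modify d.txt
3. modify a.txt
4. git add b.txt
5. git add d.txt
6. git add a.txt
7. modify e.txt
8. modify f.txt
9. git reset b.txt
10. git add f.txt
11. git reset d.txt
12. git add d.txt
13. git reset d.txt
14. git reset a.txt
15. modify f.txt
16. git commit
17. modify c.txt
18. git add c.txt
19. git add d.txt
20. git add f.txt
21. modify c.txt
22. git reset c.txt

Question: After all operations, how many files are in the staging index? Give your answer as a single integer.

Answer: 2

Derivation:
After op 1 (modify b.txt): modified={b.txt} staged={none}
After op 2 (modify d.txt): modified={b.txt, d.txt} staged={none}
After op 3 (modify a.txt): modified={a.txt, b.txt, d.txt} staged={none}
After op 4 (git add b.txt): modified={a.txt, d.txt} staged={b.txt}
After op 5 (git add d.txt): modified={a.txt} staged={b.txt, d.txt}
After op 6 (git add a.txt): modified={none} staged={a.txt, b.txt, d.txt}
After op 7 (modify e.txt): modified={e.txt} staged={a.txt, b.txt, d.txt}
After op 8 (modify f.txt): modified={e.txt, f.txt} staged={a.txt, b.txt, d.txt}
After op 9 (git reset b.txt): modified={b.txt, e.txt, f.txt} staged={a.txt, d.txt}
After op 10 (git add f.txt): modified={b.txt, e.txt} staged={a.txt, d.txt, f.txt}
After op 11 (git reset d.txt): modified={b.txt, d.txt, e.txt} staged={a.txt, f.txt}
After op 12 (git add d.txt): modified={b.txt, e.txt} staged={a.txt, d.txt, f.txt}
After op 13 (git reset d.txt): modified={b.txt, d.txt, e.txt} staged={a.txt, f.txt}
After op 14 (git reset a.txt): modified={a.txt, b.txt, d.txt, e.txt} staged={f.txt}
After op 15 (modify f.txt): modified={a.txt, b.txt, d.txt, e.txt, f.txt} staged={f.txt}
After op 16 (git commit): modified={a.txt, b.txt, d.txt, e.txt, f.txt} staged={none}
After op 17 (modify c.txt): modified={a.txt, b.txt, c.txt, d.txt, e.txt, f.txt} staged={none}
After op 18 (git add c.txt): modified={a.txt, b.txt, d.txt, e.txt, f.txt} staged={c.txt}
After op 19 (git add d.txt): modified={a.txt, b.txt, e.txt, f.txt} staged={c.txt, d.txt}
After op 20 (git add f.txt): modified={a.txt, b.txt, e.txt} staged={c.txt, d.txt, f.txt}
After op 21 (modify c.txt): modified={a.txt, b.txt, c.txt, e.txt} staged={c.txt, d.txt, f.txt}
After op 22 (git reset c.txt): modified={a.txt, b.txt, c.txt, e.txt} staged={d.txt, f.txt}
Final staged set: {d.txt, f.txt} -> count=2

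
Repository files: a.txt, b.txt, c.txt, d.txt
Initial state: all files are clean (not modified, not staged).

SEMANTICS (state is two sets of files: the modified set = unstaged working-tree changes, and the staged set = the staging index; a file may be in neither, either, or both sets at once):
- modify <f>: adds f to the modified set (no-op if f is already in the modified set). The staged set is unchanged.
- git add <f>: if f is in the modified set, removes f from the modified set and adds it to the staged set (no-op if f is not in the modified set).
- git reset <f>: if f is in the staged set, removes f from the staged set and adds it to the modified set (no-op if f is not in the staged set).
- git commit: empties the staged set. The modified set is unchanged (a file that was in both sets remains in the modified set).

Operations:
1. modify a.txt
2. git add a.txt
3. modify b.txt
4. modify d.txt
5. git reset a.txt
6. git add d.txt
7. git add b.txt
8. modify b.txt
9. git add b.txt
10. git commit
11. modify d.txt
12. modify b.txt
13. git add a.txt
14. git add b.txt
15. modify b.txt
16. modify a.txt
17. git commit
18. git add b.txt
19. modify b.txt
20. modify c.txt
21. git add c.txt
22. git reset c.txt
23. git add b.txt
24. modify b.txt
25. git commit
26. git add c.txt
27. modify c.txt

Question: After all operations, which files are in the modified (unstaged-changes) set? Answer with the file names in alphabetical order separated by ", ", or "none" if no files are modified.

After op 1 (modify a.txt): modified={a.txt} staged={none}
After op 2 (git add a.txt): modified={none} staged={a.txt}
After op 3 (modify b.txt): modified={b.txt} staged={a.txt}
After op 4 (modify d.txt): modified={b.txt, d.txt} staged={a.txt}
After op 5 (git reset a.txt): modified={a.txt, b.txt, d.txt} staged={none}
After op 6 (git add d.txt): modified={a.txt, b.txt} staged={d.txt}
After op 7 (git add b.txt): modified={a.txt} staged={b.txt, d.txt}
After op 8 (modify b.txt): modified={a.txt, b.txt} staged={b.txt, d.txt}
After op 9 (git add b.txt): modified={a.txt} staged={b.txt, d.txt}
After op 10 (git commit): modified={a.txt} staged={none}
After op 11 (modify d.txt): modified={a.txt, d.txt} staged={none}
After op 12 (modify b.txt): modified={a.txt, b.txt, d.txt} staged={none}
After op 13 (git add a.txt): modified={b.txt, d.txt} staged={a.txt}
After op 14 (git add b.txt): modified={d.txt} staged={a.txt, b.txt}
After op 15 (modify b.txt): modified={b.txt, d.txt} staged={a.txt, b.txt}
After op 16 (modify a.txt): modified={a.txt, b.txt, d.txt} staged={a.txt, b.txt}
After op 17 (git commit): modified={a.txt, b.txt, d.txt} staged={none}
After op 18 (git add b.txt): modified={a.txt, d.txt} staged={b.txt}
After op 19 (modify b.txt): modified={a.txt, b.txt, d.txt} staged={b.txt}
After op 20 (modify c.txt): modified={a.txt, b.txt, c.txt, d.txt} staged={b.txt}
After op 21 (git add c.txt): modified={a.txt, b.txt, d.txt} staged={b.txt, c.txt}
After op 22 (git reset c.txt): modified={a.txt, b.txt, c.txt, d.txt} staged={b.txt}
After op 23 (git add b.txt): modified={a.txt, c.txt, d.txt} staged={b.txt}
After op 24 (modify b.txt): modified={a.txt, b.txt, c.txt, d.txt} staged={b.txt}
After op 25 (git commit): modified={a.txt, b.txt, c.txt, d.txt} staged={none}
After op 26 (git add c.txt): modified={a.txt, b.txt, d.txt} staged={c.txt}
After op 27 (modify c.txt): modified={a.txt, b.txt, c.txt, d.txt} staged={c.txt}

Answer: a.txt, b.txt, c.txt, d.txt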